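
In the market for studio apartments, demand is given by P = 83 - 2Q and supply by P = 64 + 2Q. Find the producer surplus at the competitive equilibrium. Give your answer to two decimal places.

Set 83 - 2Q = 64 + 2Q, which gives 19 = 4Q, so Q* = 4.75 and P* = 83 - 2(4.75) = 73.5.
The supply curve's price intercept is 64, so PS = (1/2)(Q*)(P* - 64) = (1/2)(4.75)(9.5) = 22.5625.

22.56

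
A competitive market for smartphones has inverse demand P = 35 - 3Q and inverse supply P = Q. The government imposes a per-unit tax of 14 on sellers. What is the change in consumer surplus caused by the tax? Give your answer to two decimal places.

Pre-tax equilibrium: 35 - 3Q = Q gives Q* = 8.75, P* = 8.75.
With the tax, sellers need 14 more per unit: 35 - 3Q = Q + 14, so Q_t = 5.25. Buyers pay P_b = 19.25; sellers receive P_s = P_b - 14 = 5.25.
CS falls from (1/2)(8.75)(26.25) = 114.8438 to (1/2)(5.25)(15.75) = 41.3438, a change of -73.5.

-73.50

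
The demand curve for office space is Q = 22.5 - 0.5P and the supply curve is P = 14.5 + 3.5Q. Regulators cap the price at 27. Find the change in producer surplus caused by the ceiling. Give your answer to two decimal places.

Rewriting demand in inverse form: P = 45 - 2Q.
Free-market equilibrium: 45 - 2Q = 14.5 + 3.5Q gives Q* = 5.5455, P* = 33.9091.
At P = 27, sellers supply (27 - 14.5)/3.5 = 3.5714 while buyers want more, so the quantity traded is 3.5714 at price 27.
PS goes from (1/2)(5.5455)(19.4091) = 53.8161 to 22.3214 (computed as (27 - 14.5)(3.5714) - (1/2)(3.5)(3.5714)^2), a change of -31.4947.

-31.49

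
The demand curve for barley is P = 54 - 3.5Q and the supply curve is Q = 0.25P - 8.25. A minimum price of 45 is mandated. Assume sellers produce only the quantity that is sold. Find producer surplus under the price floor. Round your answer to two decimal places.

Rewriting supply in inverse form: P = 33 + 4Q.
Free-market equilibrium: 54 - 3.5Q = 33 + 4Q gives Q* = 2.8, P* = 44.2.
At P = 45, buyers demand (54 - 45)/3.5 = 2.5714 while sellers would supply more, so the quantity traded is 2.5714 at price 45.
The supply price at Q = 2.5714 is 43.2857. PS is the trapezoid between 45 and supply over [0, 2.5714]: (1/2)[(45 - 33) + (45 - 43.2857)](2.5714) = 17.6327.

17.63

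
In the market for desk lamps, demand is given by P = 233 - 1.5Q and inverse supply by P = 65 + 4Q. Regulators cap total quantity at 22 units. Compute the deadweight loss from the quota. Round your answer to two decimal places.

Without the quota, 233 - 1.5Q = 65 + 4Q gives Q* = 30.5455.
At Q = 22 the demand price is 233 - 1.5(22) = 200 and the supply price is 65 + 4(22) = 153.
DWL = (1/2)(gap between curves at 22) x (Q* - 22) = (1/2)(47)(8.5455) = 200.8182.

200.82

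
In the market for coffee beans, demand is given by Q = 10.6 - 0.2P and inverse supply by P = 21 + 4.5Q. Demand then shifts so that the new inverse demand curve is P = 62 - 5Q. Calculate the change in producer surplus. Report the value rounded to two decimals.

16.38

Rewriting demand in inverse form: P = 53 - 5Q.
Initial equilibrium: Q_0 = 3.3684, P_0 = 36.1579; CS_0 = (1/2)(3.3684)(16.8421) = 28.3657, PS_0 = (1/2)(3.3684)(15.1579) = 25.5291.
New equilibrium: 62 - 5Q = 21 + 4.5Q gives Q_1 = 4.3158, P_1 = 40.4211; CS_1 = 46.5651, PS_1 = 41.9086.
Change in producer surplus = 41.9086 - 25.5291 = 16.3795.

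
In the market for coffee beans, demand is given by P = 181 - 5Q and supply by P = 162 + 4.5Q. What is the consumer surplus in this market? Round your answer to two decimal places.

10.00

Set 181 - 5Q = 162 + 4.5Q, which gives 19 = 9.5Q, so Q* = 2 and P* = 181 - 5(2) = 171.
CS is the area between the demand curve and P* from 0 to Q*: (1/2)(2)(10) = 10.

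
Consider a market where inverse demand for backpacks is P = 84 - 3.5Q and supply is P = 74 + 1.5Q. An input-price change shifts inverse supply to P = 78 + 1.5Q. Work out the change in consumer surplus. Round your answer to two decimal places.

-4.48

Initial equilibrium: Q_0 = 2, P_0 = 77; CS_0 = (1/2)(2)(7) = 7, PS_0 = (1/2)(2)(3) = 3.
New equilibrium: 84 - 3.5Q = 78 + 1.5Q gives Q_1 = 1.2, P_1 = 79.8; CS_1 = 2.52, PS_1 = 1.08.
Change in consumer surplus = 2.52 - 7 = -4.48.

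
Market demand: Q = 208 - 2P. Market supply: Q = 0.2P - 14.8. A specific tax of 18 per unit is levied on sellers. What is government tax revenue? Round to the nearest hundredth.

Rewriting demand in inverse form: P = 104 - 0.5Q.
Rewriting supply in inverse form: P = 74 + 5Q.
Pre-tax equilibrium: 104 - 0.5Q = 74 + 5Q gives Q* = 5.4545, P* = 101.2727.
With the tax, sellers need 18 more per unit: 104 - 0.5Q = 74 + 5Q + 18, so Q_t = 2.1818. Buyers pay P_b = 102.9091; sellers receive P_s = P_b - 18 = 84.9091.
Revenue is the tax times quantity traded: 18 x 2.1818 = 39.2727.

39.27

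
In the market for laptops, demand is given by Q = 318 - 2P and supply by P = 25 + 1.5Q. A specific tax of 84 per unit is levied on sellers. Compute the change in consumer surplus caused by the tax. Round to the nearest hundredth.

-966.00

Rewriting demand in inverse form: P = 159 - 0.5Q.
Without the tax, 159 - 0.5Q = 25 + 1.5Q so Q* = 67 and P* = 125.5.
A tax on sellers shifts supply up by 84: 159 - 0.5Q = 25 + 1.5Q + 84, so Q_t = 25. Buyers pay P_b = 146.5; sellers receive P_s = P_b - 84 = 62.5.
Consumers lose the trapezoid between P* and P_b out to Q_t plus the triangle from Q_t to Q*: change in CS = 156.25 - 1122.25 = -966.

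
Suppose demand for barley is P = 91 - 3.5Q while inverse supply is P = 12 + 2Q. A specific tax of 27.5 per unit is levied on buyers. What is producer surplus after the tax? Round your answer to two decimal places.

87.68

Pre-tax equilibrium: 91 - 3.5Q = 12 + 2Q gives Q* = 14.3636, P* = 40.7273.
A tax on buyers shifts demand down by 27.5: (91 - 27.5) - 3.5Q = 12 + 2Q, so Q_t = 9.3636. Buyers pay P_b = 58.2273; sellers receive P_s = P_b - 27.5 = 30.7273.
PS = (1/2)(Q_t)(P_s - 12) = (1/2)(9.3636)(18.7273) = 87.6777.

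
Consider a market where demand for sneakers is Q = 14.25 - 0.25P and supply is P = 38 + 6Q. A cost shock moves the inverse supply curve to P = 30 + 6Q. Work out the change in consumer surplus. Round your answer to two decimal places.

Rewriting demand in inverse form: P = 57 - 4Q.
Initial equilibrium: Q_0 = 1.9, P_0 = 49.4; CS_0 = (1/2)(1.9)(7.6) = 7.22, PS_0 = (1/2)(1.9)(11.4) = 10.83.
New equilibrium: 57 - 4Q = 30 + 6Q gives Q_1 = 2.7, P_1 = 46.2; CS_1 = 14.58, PS_1 = 21.87.
Change in consumer surplus = 14.58 - 7.22 = 7.36.

7.36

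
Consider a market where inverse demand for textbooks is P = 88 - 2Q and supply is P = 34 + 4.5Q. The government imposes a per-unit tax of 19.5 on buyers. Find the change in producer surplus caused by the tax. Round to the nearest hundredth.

Pre-tax equilibrium: 88 - 2Q = 34 + 4.5Q gives Q* = 8.3077, P* = 71.3846.
A tax on buyers shifts demand down by 19.5: (88 - 19.5) - 2Q = 34 + 4.5Q, so Q_t = 5.3077. Buyers pay P_b = 77.3846; sellers receive P_s = P_b - 19.5 = 57.8846.
Producers lose the trapezoid between P_s and P* out to Q_t plus the triangle from Q_t to Q*: change in PS = 63.3861 - 155.2899 = -91.9038.

-91.90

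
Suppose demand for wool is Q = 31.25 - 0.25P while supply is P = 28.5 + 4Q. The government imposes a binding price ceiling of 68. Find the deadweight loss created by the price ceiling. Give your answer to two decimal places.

Rewriting demand in inverse form: P = 125 - 4Q.
Free-market equilibrium: 125 - 4Q = 28.5 + 4Q gives Q* = 12.0625, P* = 76.75.
At the ceiling price 68, quantity supplied is (68 - 28.5)/4 = 9.875; supply is the short side, so Q = 9.875 trades at P = 68.
At Q = 9.875 the demand price is 85.5 and the supply price is 68. Deadweight loss is the triangle between the curves from 9.875 to 12.0625: (1/2)(85.5 - 68)(12.0625 - 9.875) = 19.1406.

19.14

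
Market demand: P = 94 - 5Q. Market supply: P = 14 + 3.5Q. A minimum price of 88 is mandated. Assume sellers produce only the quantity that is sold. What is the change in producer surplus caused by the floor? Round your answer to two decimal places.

-68.74

Without the control, 94 - 5Q = 14 + 3.5Q so Q* = 9.4118 and P* = 46.9412.
At P = 88, buyers demand (94 - 88)/5 = 1.2 while sellers would supply more, so the quantity traded is 1.2 at price 88.
PS goes from (1/2)(9.4118)(32.9412) = 155.0173 to 86.28 (computed as (88 - 14)(1.2) - (1/2)(3.5)(1.2)^2), a change of -68.7373.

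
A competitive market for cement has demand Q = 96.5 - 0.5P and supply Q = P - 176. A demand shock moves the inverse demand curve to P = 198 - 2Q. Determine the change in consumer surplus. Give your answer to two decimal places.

Rewriting demand in inverse form: P = 193 - 2Q.
Rewriting supply in inverse form: P = 176 + Q.
Initial equilibrium: Q_0 = 5.6667, P_0 = 181.6667; CS_0 = (1/2)(5.6667)(11.3333) = 32.1111, PS_0 = (1/2)(5.6667)(5.6667) = 16.0556.
New equilibrium: 198 - 2Q = 176 + Q gives Q_1 = 7.3333, P_1 = 183.3333; CS_1 = 53.7778, PS_1 = 26.8889.
Change in consumer surplus = 53.7778 - 32.1111 = 21.6667.

21.67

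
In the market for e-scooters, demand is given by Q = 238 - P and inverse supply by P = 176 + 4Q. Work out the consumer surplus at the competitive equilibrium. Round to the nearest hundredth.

Rewriting demand in inverse form: P = 238 - Q.
Set 238 - Q = 176 + 4Q, which gives 62 = 5Q, so Q* = 12.4 and P* = 238 - (12.4) = 225.6.
The demand choke price is 238, so CS = (1/2)(Q*)(238 - P*) = (1/2)(12.4)(12.4) = 76.88.

76.88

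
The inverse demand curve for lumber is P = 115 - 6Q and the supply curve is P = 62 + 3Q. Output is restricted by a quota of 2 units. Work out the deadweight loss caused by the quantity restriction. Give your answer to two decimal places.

Without the quota, 115 - 6Q = 62 + 3Q gives Q* = 5.8889.
At Q = 2 the demand price is 115 - 6(2) = 103 and the supply price is 62 + 3(2) = 68.
Deadweight loss is the triangle between the curves from 2 to 5.8889: (1/2)(103 - 68)(5.8889 - 2) = 68.0556.

68.06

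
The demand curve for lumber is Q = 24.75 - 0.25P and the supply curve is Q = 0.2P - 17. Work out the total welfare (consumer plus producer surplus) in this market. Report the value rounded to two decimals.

Rewriting demand in inverse form: P = 99 - 4Q.
Rewriting supply in inverse form: P = 85 + 5Q.
Set 99 - 4Q = 85 + 5Q, which gives 14 = 9Q, so Q* = 1.5556 and P* = 99 - 4(1.5556) = 92.7778.
Total surplus is the full triangle between the curves from 0 to Q*: (1/2)(1.5556)(99 - 85) = 10.8889.

10.89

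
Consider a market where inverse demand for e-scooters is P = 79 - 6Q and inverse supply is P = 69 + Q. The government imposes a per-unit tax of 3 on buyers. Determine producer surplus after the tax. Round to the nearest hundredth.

Without the tax, 79 - 6Q = 69 + Q so Q* = 1.4286 and P* = 70.4286.
A tax on buyers shifts demand down by 3: (79 - 3) - 6Q = 69 + Q, so Q_t = 1. Buyers pay P_b = 73; sellers receive P_s = P_b - 3 = 70.
Producer surplus is the triangle above supply below P_s: (1/2)(1)(70 - 69) = 0.5.

0.50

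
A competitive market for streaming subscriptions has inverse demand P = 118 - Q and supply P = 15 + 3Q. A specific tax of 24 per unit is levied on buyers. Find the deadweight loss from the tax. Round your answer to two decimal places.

Without the tax, 118 - Q = 15 + 3Q so Q* = 25.75 and P* = 92.25.
With the tax, buyers' net willingness to pay falls by 24: (118 - 24) - Q = 15 + 3Q, so Q_t = 19.75. Buyers pay P_b = 98.25; sellers receive P_s = P_b - 24 = 74.25.
Deadweight loss is the triangle between the curves from Q_t to Q*: (1/2)(25.75 - 19.75)(24) = 72.

72.00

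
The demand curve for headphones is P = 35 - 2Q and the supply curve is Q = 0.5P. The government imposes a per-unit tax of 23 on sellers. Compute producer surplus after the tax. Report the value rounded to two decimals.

Rewriting supply in inverse form: P = 2Q.
Without the tax, 35 - 2Q = 2Q so Q* = 8.75 and P* = 17.5.
A tax on sellers shifts supply up by 23: 35 - 2Q = 2Q + 23, so Q_t = 3. Buyers pay P_b = 29; sellers receive P_s = P_b - 23 = 6.
Producer surplus is the triangle above supply below P_s: (1/2)(3)(6 - 0) = 9.

9.00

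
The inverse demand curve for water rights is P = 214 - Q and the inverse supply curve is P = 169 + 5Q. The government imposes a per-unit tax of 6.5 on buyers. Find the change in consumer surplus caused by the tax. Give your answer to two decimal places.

Pre-tax equilibrium: 214 - Q = 169 + 5Q gives Q* = 7.5, P* = 206.5.
With the tax, buyers' net willingness to pay falls by 6.5: (214 - 6.5) - Q = 169 + 5Q, so Q_t = 6.4167. Buyers pay P_b = 207.5833; sellers receive P_s = P_b - 6.5 = 201.0833.
CS falls from (1/2)(7.5)(7.5) = 28.125 to (1/2)(6.4167)(6.4167) = 20.5868, a change of -7.5382.

-7.54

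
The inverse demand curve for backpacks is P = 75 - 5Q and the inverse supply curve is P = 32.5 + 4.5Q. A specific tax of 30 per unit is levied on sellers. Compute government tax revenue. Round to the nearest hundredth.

39.47

Without the tax, 75 - 5Q = 32.5 + 4.5Q so Q* = 4.4737 and P* = 52.6316.
With the tax, sellers need 30 more per unit: 75 - 5Q = 32.5 + 4.5Q + 30, so Q_t = 1.3158. Buyers pay P_b = 68.4211; sellers receive P_s = P_b - 30 = 38.4211.
Revenue is the tax times quantity traded: 30 x 1.3158 = 39.4737.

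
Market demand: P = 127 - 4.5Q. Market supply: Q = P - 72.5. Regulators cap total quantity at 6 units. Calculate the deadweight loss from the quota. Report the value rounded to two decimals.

42.02

Rewriting supply in inverse form: P = 72.5 + Q.
Without the quota, 127 - 4.5Q = 72.5 + Q gives Q* = 9.9091.
At Q = 6 the demand price is 127 - 4.5(6) = 100 and the supply price is 72.5 + (6) = 78.5.
DWL = (1/2)(gap between curves at 6) x (Q* - 6) = (1/2)(21.5)(3.9091) = 42.0227.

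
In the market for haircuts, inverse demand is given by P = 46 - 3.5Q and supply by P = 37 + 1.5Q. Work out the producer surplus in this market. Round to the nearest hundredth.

Equilibrium: 46 - 3.5Q = 37 + 1.5Q, so Q* = 1.8 and P* = 39.7.
Producer surplus is the triangle above supply below P*: (1/2)(1.8)(39.7 - 37) = (1/2)(1.8)(2.7) = 2.43.

2.43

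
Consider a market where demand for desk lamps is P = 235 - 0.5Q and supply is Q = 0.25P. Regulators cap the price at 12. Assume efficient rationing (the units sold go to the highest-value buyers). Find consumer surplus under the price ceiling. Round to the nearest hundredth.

Rewriting supply in inverse form: P = 4Q.
Free-market equilibrium: 235 - 0.5Q = 4Q gives Q* = 52.2222, P* = 208.8889.
At the ceiling price 12, quantity supplied is (12 - 0)/4 = 3; supply is the short side, so Q = 3 trades at P = 12.
The demand price at Q = 3 is 233.5. CS is the trapezoid between demand and 12 over [0, 3]: (1/2)[(235 - 12) + (233.5 - 12)](3) = 666.75.

666.75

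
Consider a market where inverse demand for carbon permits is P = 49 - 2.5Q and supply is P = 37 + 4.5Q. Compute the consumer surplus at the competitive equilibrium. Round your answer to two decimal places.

Set 49 - 2.5Q = 37 + 4.5Q, which gives 12 = 7Q, so Q* = 1.7143 and P* = 49 - 2.5(1.7143) = 44.7143.
Consumer surplus is the triangle under demand above P*: (1/2)(1.7143)(49 - 44.7143) = (1/2)(1.7143)(4.2857) = 3.6735.

3.67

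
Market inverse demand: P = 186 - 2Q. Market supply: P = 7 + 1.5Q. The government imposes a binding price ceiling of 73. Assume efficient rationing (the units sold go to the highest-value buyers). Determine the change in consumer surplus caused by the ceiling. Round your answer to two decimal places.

Free-market equilibrium: 186 - 2Q = 7 + 1.5Q gives Q* = 51.1429, P* = 83.7143.
At the ceiling price 73, quantity supplied is (73 - 7)/1.5 = 44; supply is the short side, so Q = 44 trades at P = 73.
CS goes from (1/2)(51.1429)(102.2857) = 2615.5918 to 3036 (computed as (186 - 73)(44) - (1/2)(2)(44)^2), a change of 420.4082.

420.41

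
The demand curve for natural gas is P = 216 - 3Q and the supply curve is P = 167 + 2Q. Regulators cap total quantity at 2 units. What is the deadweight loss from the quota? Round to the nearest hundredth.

Without the quota, 216 - 3Q = 167 + 2Q gives Q* = 9.8.
At Q = 2 the demand price is 216 - 3(2) = 210 and the supply price is 167 + 2(2) = 171.
DWL = (1/2)(gap between curves at 2) x (Q* - 2) = (1/2)(39)(7.8) = 152.1.

152.10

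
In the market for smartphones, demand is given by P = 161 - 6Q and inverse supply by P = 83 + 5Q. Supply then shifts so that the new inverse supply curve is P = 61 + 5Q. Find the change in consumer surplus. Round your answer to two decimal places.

97.09

Initial equilibrium: Q_0 = 7.0909, P_0 = 118.4545; CS_0 = (1/2)(7.0909)(42.5455) = 150.843, PS_0 = (1/2)(7.0909)(35.4545) = 125.7025.
New equilibrium: 161 - 6Q = 61 + 5Q gives Q_1 = 9.0909, P_1 = 106.4545; CS_1 = 247.9339, PS_1 = 206.6116.
Change in consumer surplus = 247.9339 - 150.843 = 97.0909.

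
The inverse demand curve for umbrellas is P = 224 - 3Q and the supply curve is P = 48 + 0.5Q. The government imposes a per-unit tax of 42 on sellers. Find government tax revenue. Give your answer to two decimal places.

1608.00

Without the tax, 224 - 3Q = 48 + 0.5Q so Q* = 50.2857 and P* = 73.1429.
With the tax, sellers need 42 more per unit: 224 - 3Q = 48 + 0.5Q + 42, so Q_t = 38.2857. Buyers pay P_b = 109.1429; sellers receive P_s = P_b - 42 = 67.1429.
Tax revenue = t x Q_t = 42 x 38.2857 = 1608.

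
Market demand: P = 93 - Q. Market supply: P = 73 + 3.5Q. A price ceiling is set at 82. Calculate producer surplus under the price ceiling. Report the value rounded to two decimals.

11.57

Free-market equilibrium: 93 - Q = 73 + 3.5Q gives Q* = 4.4444, P* = 88.5556.
At P = 82, sellers supply (82 - 73)/3.5 = 2.5714 while buyers want more, so the quantity traded is 2.5714 at price 82.
PS is the triangle above supply below 82: (1/2)(2.5714)(82 - 73) = 11.5714.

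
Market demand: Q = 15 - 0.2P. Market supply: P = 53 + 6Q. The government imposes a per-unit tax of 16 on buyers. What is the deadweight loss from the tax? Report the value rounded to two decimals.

11.64

Rewriting demand in inverse form: P = 75 - 5Q.
Without the tax, 75 - 5Q = 53 + 6Q so Q* = 2 and P* = 65.
With the tax, buyers' net willingness to pay falls by 16: (75 - 16) - 5Q = 53 + 6Q, so Q_t = 0.5455. Buyers pay P_b = 72.2727; sellers receive P_s = P_b - 16 = 56.2727.
The welfare triangle lost has base Q* - Q_t = 1.4545 and height t = 16, so DWL = (1/2)(1.4545)(16) = 11.6364.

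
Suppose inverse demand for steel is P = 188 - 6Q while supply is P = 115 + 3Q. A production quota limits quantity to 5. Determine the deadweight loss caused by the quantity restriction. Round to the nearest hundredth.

43.56

Unrestricted equilibrium: Q* = (188 - 115)/(6 + 3) = 8.1111.
At Q = 5 the demand price is 188 - 6(5) = 158 and the supply price is 115 + 3(5) = 130.
DWL = (1/2)(gap between curves at 5) x (Q* - 5) = (1/2)(28)(3.1111) = 43.5556.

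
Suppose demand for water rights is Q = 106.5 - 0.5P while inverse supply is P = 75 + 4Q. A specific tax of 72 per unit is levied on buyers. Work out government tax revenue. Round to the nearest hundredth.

Rewriting demand in inverse form: P = 213 - 2Q.
Pre-tax equilibrium: 213 - 2Q = 75 + 4Q gives Q* = 23, P* = 167.
With the tax, buyers' net willingness to pay falls by 72: (213 - 72) - 2Q = 75 + 4Q, so Q_t = 11. Buyers pay P_b = 191; sellers receive P_s = P_b - 72 = 119.
Tax revenue = t x Q_t = 72 x 11 = 792.

792.00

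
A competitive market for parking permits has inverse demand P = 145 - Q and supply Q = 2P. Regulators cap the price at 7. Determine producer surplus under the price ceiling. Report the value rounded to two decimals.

Rewriting supply in inverse form: P = 0.5Q.
Free-market equilibrium: 145 - Q = 0.5Q gives Q* = 96.6667, P* = 48.3333.
At the ceiling price 7, quantity supplied is (7 - 0)/0.5 = 14; supply is the short side, so Q = 14 trades at P = 7.
PS is the triangle above supply below 7: (1/2)(14)(7 - 0) = 49.

49.00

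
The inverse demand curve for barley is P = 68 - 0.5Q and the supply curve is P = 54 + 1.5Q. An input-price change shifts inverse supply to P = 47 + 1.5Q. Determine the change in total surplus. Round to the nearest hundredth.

Initial equilibrium: Q_0 = 7, P_0 = 64.5; CS_0 = (1/2)(7)(3.5) = 12.25, PS_0 = (1/2)(7)(10.5) = 36.75.
New equilibrium: 68 - 0.5Q = 47 + 1.5Q gives Q_1 = 10.5, P_1 = 62.75; CS_1 = 27.5625, PS_1 = 82.6875.
Change in total surplus = (27.5625 + 82.6875) - (12.25 + 36.75) = 61.25.

61.25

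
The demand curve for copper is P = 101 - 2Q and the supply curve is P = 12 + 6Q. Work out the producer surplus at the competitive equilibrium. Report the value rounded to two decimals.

Setting demand equal to supply, 89 = 8Q, so Q* = 11.125 and P* = 78.75.
PS is the area between P* and the supply curve from 0 to Q*: (1/2)(11.125)(66.75) = 371.2969.

371.30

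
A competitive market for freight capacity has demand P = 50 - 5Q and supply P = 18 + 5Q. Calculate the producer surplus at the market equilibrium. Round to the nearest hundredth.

25.60

Setting demand equal to supply, 32 = 10Q, so Q* = 3.2 and P* = 34.
Producer surplus is the triangle above supply below P*: (1/2)(3.2)(34 - 18) = (1/2)(3.2)(16) = 25.6.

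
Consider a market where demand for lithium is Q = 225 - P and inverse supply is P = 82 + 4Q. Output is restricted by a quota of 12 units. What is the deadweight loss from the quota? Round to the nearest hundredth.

688.90

Rewriting demand in inverse form: P = 225 - Q.
Unrestricted equilibrium: Q* = (225 - 82)/(1 + 4) = 28.6.
At Q = 12 the demand price is 225 - (12) = 213 and the supply price is 82 + 4(12) = 130.
DWL = (1/2)(gap between curves at 12) x (Q* - 12) = (1/2)(83)(16.6) = 688.9.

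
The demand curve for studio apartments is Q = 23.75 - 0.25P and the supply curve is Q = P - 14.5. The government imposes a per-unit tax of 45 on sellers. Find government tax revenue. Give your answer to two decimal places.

Rewriting demand in inverse form: P = 95 - 4Q.
Rewriting supply in inverse form: P = 14.5 + Q.
Pre-tax equilibrium: 95 - 4Q = 14.5 + Q gives Q* = 16.1, P* = 30.6.
A tax on sellers shifts supply up by 45: 95 - 4Q = 14.5 + Q + 45, so Q_t = 7.1. Buyers pay P_b = 66.6; sellers receive P_s = P_b - 45 = 21.6.
Tax revenue = t x Q_t = 45 x 7.1 = 319.5.

319.50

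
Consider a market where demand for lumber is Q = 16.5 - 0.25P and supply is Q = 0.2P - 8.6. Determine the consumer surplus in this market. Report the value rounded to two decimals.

13.06

Rewriting demand in inverse form: P = 66 - 4Q.
Rewriting supply in inverse form: P = 43 + 5Q.
Setting demand equal to supply, 23 = 9Q, so Q* = 2.5556 and P* = 55.7778.
Consumer surplus is the triangle under demand above P*: (1/2)(2.5556)(66 - 55.7778) = (1/2)(2.5556)(10.2222) = 13.0617.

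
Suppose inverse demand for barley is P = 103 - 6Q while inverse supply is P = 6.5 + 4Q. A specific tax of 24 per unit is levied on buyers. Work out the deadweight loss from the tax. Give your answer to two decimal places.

28.80

Without the tax, 103 - 6Q = 6.5 + 4Q so Q* = 9.65 and P* = 45.1.
With the tax, buyers' net willingness to pay falls by 24: (103 - 24) - 6Q = 6.5 + 4Q, so Q_t = 7.25. Buyers pay P_b = 59.5; sellers receive P_s = P_b - 24 = 35.5.
Deadweight loss is the triangle between the curves from Q_t to Q*: (1/2)(9.65 - 7.25)(24) = 28.8.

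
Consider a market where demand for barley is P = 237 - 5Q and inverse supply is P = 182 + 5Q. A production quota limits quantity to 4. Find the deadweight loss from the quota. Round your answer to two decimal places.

11.25

Unrestricted equilibrium: Q* = (237 - 182)/(5 + 5) = 5.5.
At Q = 4 the demand price is 237 - 5(4) = 217 and the supply price is 182 + 5(4) = 202.
Deadweight loss is the triangle between the curves from 4 to 5.5: (1/2)(217 - 202)(5.5 - 4) = 11.25.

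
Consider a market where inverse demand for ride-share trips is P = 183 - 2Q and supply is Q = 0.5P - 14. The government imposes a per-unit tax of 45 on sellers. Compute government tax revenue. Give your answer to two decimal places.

Rewriting supply in inverse form: P = 28 + 2Q.
Without the tax, 183 - 2Q = 28 + 2Q so Q* = 38.75 and P* = 105.5.
A tax on sellers shifts supply up by 45: 183 - 2Q = 28 + 2Q + 45, so Q_t = 27.5. Buyers pay P_b = 128; sellers receive P_s = P_b - 45 = 83.
Tax revenue = t x Q_t = 45 x 27.5 = 1237.5.

1237.50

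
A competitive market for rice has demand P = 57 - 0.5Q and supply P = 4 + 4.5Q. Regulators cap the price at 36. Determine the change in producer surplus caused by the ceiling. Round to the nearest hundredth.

Without the control, 57 - 0.5Q = 4 + 4.5Q so Q* = 10.6 and P* = 51.7.
At the ceiling price 36, quantity supplied is (36 - 4)/4.5 = 7.1111; supply is the short side, so Q = 7.1111 trades at P = 36.
PS goes from (1/2)(10.6)(47.7) = 252.81 to 113.7778 (computed as (36 - 4)(7.1111) - (1/2)(4.5)(7.1111)^2), a change of -139.0322.

-139.03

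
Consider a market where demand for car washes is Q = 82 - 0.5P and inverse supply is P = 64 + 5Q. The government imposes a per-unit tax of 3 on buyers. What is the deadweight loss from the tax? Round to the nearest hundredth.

Rewriting demand in inverse form: P = 164 - 2Q.
Without the tax, 164 - 2Q = 64 + 5Q so Q* = 14.2857 and P* = 135.4286.
With the tax, buyers' net willingness to pay falls by 3: (164 - 3) - 2Q = 64 + 5Q, so Q_t = 13.8571. Buyers pay P_b = 136.2857; sellers receive P_s = P_b - 3 = 133.2857.
The welfare triangle lost has base Q* - Q_t = 0.4286 and height t = 3, so DWL = (1/2)(0.4286)(3) = 0.6429.

0.64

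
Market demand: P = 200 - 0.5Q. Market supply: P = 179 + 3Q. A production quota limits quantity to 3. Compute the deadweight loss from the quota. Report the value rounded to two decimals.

Unrestricted equilibrium: Q* = (200 - 179)/(0.5 + 3) = 6.
At Q = 3 the demand price is 200 - 0.5(3) = 198.5 and the supply price is 179 + 3(3) = 188.
DWL = (1/2)(gap between curves at 3) x (Q* - 3) = (1/2)(10.5)(3) = 15.75.

15.75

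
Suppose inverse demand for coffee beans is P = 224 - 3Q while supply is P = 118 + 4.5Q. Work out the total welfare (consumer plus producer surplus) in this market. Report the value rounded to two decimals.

749.07

Setting demand equal to supply, 106 = 7.5Q, so Q* = 14.1333 and P* = 181.6.
CS = (1/2)(14.1333)(42.4) = 299.6267 and PS = (1/2)(14.1333)(63.6) = 449.44, so total surplus = 749.0667.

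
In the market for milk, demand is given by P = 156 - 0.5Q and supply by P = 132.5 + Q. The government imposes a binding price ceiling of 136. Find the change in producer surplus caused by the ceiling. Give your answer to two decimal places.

-116.60

Without the control, 156 - 0.5Q = 132.5 + Q so Q* = 15.6667 and P* = 148.1667.
At the ceiling price 136, quantity supplied is (136 - 132.5)/1 = 3.5; supply is the short side, so Q = 3.5 trades at P = 136.
PS goes from (1/2)(15.6667)(15.6667) = 122.7222 to 6.125 (computed as (136 - 132.5)(3.5) - (1/2)(1)(3.5)^2), a change of -116.5972.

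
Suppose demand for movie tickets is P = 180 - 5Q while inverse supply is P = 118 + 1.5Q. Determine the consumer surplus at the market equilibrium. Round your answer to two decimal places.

Set 180 - 5Q = 118 + 1.5Q, which gives 62 = 6.5Q, so Q* = 9.5385 and P* = 180 - 5(9.5385) = 132.3077.
The demand choke price is 180, so CS = (1/2)(Q*)(180 - P*) = (1/2)(9.5385)(47.6923) = 227.4556.

227.46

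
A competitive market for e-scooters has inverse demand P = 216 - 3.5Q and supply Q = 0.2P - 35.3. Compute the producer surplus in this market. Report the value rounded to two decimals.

Rewriting supply in inverse form: P = 176.5 + 5Q.
Setting demand equal to supply, 39.5 = 8.5Q, so Q* = 4.6471 and P* = 199.7353.
PS is the area between P* and the supply curve from 0 to Q*: (1/2)(4.6471)(23.2353) = 53.9879.

53.99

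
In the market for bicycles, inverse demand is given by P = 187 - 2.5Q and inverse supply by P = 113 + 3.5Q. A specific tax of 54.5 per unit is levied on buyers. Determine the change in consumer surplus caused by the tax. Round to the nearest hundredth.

Pre-tax equilibrium: 187 - 2.5Q = 113 + 3.5Q gives Q* = 12.3333, P* = 156.1667.
With the tax, buyers' net willingness to pay falls by 54.5: (187 - 54.5) - 2.5Q = 113 + 3.5Q, so Q_t = 3.25. Buyers pay P_b = 178.875; sellers receive P_s = P_b - 54.5 = 124.375.
Consumers lose the trapezoid between P* and P_b out to Q_t plus the triangle from Q_t to Q*: change in CS = 13.2031 - 190.1389 = -176.9358.

-176.94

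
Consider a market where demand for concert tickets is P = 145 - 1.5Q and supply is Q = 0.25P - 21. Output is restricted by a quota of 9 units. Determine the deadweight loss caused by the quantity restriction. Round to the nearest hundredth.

12.02

Rewriting supply in inverse form: P = 84 + 4Q.
Without the quota, 145 - 1.5Q = 84 + 4Q gives Q* = 11.0909.
At Q = 9 the demand price is 145 - 1.5(9) = 131.5 and the supply price is 84 + 4(9) = 120.
Deadweight loss is the triangle between the curves from 9 to 11.0909: (1/2)(131.5 - 120)(11.0909 - 9) = 12.0227.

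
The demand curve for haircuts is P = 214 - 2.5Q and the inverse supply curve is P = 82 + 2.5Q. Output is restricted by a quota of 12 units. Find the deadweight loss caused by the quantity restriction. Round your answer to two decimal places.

Without the quota, 214 - 2.5Q = 82 + 2.5Q gives Q* = 26.4.
At Q = 12 the demand price is 214 - 2.5(12) = 184 and the supply price is 82 + 2.5(12) = 112.
DWL = (1/2)(gap between curves at 12) x (Q* - 12) = (1/2)(72)(14.4) = 518.4.

518.40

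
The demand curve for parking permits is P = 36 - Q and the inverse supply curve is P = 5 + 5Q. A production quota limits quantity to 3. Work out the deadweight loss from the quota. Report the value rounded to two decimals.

14.08

Without the quota, 36 - Q = 5 + 5Q gives Q* = 5.1667.
At Q = 3 the demand price is 36 - (3) = 33 and the supply price is 5 + 5(3) = 20.
Deadweight loss is the triangle between the curves from 3 to 5.1667: (1/2)(33 - 20)(5.1667 - 3) = 14.0833.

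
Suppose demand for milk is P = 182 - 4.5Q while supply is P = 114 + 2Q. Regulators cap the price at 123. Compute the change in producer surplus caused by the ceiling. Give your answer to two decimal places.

Without the control, 182 - 4.5Q = 114 + 2Q so Q* = 10.4615 and P* = 134.9231.
At P = 123, sellers supply (123 - 114)/2 = 4.5 while buyers want more, so the quantity traded is 4.5 at price 123.
PS goes from (1/2)(10.4615)(20.9231) = 109.4438 to 20.25 (computed as (123 - 114)(4.5) - (1/2)(2)(4.5)^2), a change of -89.1938.

-89.19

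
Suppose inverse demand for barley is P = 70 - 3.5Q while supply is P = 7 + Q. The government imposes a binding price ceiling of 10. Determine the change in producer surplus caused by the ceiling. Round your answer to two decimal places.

-93.50

Free-market equilibrium: 70 - 3.5Q = 7 + Q gives Q* = 14, P* = 21.
At P = 10, sellers supply (10 - 7)/1 = 3 while buyers want more, so the quantity traded is 3 at price 10.
PS goes from (1/2)(14)(14) = 98 to 4.5 (computed as (10 - 7)(3) - (1/2)(1)(3)^2), a change of -93.5.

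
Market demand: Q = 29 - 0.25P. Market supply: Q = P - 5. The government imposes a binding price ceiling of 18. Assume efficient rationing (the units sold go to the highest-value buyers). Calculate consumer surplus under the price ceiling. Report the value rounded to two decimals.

936.00

Rewriting demand in inverse form: P = 116 - 4Q.
Rewriting supply in inverse form: P = 5 + Q.
Free-market equilibrium: 116 - 4Q = 5 + Q gives Q* = 22.2, P* = 27.2.
At P = 18, sellers supply (18 - 5)/1 = 13 while buyers want more, so the quantity traded is 13 at price 18.
The demand price at Q = 13 is 64. CS is the trapezoid between demand and 18 over [0, 13]: (1/2)[(116 - 18) + (64 - 18)](13) = 936.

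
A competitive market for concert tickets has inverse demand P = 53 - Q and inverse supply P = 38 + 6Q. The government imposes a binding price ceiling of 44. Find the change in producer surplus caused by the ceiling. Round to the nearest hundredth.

-10.78

Free-market equilibrium: 53 - Q = 38 + 6Q gives Q* = 2.1429, P* = 50.8571.
At the ceiling price 44, quantity supplied is (44 - 38)/6 = 1; supply is the short side, so Q = 1 trades at P = 44.
PS goes from (1/2)(2.1429)(12.8571) = 13.7755 to 3 (computed as (44 - 38)(1) - (1/2)(6)(1)^2), a change of -10.7755.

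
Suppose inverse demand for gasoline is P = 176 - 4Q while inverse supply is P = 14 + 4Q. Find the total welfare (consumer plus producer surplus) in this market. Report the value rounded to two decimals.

1640.25

Setting demand equal to supply, 162 = 8Q, so Q* = 20.25 and P* = 95.
CS = (1/2)(20.25)(81) = 820.125 and PS = (1/2)(20.25)(81) = 820.125, so total surplus = 1640.25.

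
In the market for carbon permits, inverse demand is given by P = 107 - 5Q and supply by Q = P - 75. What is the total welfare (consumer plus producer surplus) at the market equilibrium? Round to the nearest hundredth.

Rewriting supply in inverse form: P = 75 + Q.
Equilibrium: 107 - 5Q = 75 + Q, so Q* = 5.3333 and P* = 80.3333.
Total surplus is the full triangle between the curves from 0 to Q*: (1/2)(5.3333)(107 - 75) = 85.3333.

85.33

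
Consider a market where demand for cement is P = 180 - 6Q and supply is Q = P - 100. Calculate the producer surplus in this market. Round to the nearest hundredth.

65.31

Rewriting supply in inverse form: P = 100 + Q.
Set 180 - 6Q = 100 + Q, which gives 80 = 7Q, so Q* = 11.4286 and P* = 180 - 6(11.4286) = 111.4286.
PS is the area between P* and the supply curve from 0 to Q*: (1/2)(11.4286)(11.4286) = 65.3061.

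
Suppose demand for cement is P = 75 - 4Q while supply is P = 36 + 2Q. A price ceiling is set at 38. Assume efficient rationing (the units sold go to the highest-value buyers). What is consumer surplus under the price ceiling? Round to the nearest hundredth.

Without the control, 75 - 4Q = 36 + 2Q so Q* = 6.5 and P* = 49.
At P = 38, sellers supply (38 - 36)/2 = 1 while buyers want more, so the quantity traded is 1 at price 38.
The demand price at Q = 1 is 71. CS is the trapezoid between demand and 38 over [0, 1]: (1/2)[(75 - 38) + (71 - 38)](1) = 35.

35.00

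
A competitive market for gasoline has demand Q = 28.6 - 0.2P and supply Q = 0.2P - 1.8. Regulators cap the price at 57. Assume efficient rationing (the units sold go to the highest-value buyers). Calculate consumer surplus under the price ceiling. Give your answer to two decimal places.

Rewriting demand in inverse form: P = 143 - 5Q.
Rewriting supply in inverse form: P = 9 + 5Q.
Free-market equilibrium: 143 - 5Q = 9 + 5Q gives Q* = 13.4, P* = 76.
At P = 57, sellers supply (57 - 9)/5 = 9.6 while buyers want more, so the quantity traded is 9.6 at price 57.
The demand price at Q = 9.6 is 95. CS is the trapezoid between demand and 57 over [0, 9.6]: (1/2)[(143 - 57) + (95 - 57)](9.6) = 595.2.

595.20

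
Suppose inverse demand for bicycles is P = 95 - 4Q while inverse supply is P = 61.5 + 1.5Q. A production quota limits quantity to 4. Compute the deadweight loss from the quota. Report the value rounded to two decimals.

Unrestricted equilibrium: Q* = (95 - 61.5)/(4 + 1.5) = 6.0909.
At Q = 4 the demand price is 95 - 4(4) = 79 and the supply price is 61.5 + 1.5(4) = 67.5.
Deadweight loss is the triangle between the curves from 4 to 6.0909: (1/2)(79 - 67.5)(6.0909 - 4) = 12.0227.

12.02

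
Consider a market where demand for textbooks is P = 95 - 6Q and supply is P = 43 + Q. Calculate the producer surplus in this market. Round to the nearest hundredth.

27.59

Equilibrium: 95 - 6Q = 43 + Q, so Q* = 7.4286 and P* = 50.4286.
The supply curve's price intercept is 43, so PS = (1/2)(Q*)(P* - 43) = (1/2)(7.4286)(7.4286) = 27.5918.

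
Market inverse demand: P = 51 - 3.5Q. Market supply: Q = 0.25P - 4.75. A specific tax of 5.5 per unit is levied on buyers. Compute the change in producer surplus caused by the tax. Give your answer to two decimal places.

-11.44

Rewriting supply in inverse form: P = 19 + 4Q.
Pre-tax equilibrium: 51 - 3.5Q = 19 + 4Q gives Q* = 4.2667, P* = 36.0667.
A tax on buyers shifts demand down by 5.5: (51 - 5.5) - 3.5Q = 19 + 4Q, so Q_t = 3.5333. Buyers pay P_b = 38.6333; sellers receive P_s = P_b - 5.5 = 33.1333.
Producers lose the trapezoid between P_s and P* out to Q_t plus the triangle from Q_t to Q*: change in PS = 24.9689 - 36.4089 = -11.44.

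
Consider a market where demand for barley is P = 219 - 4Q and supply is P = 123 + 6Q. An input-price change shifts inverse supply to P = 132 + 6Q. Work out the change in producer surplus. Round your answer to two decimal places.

Initial equilibrium: Q_0 = 9.6, P_0 = 180.6; CS_0 = (1/2)(9.6)(38.4) = 184.32, PS_0 = (1/2)(9.6)(57.6) = 276.48.
New equilibrium: 219 - 4Q = 132 + 6Q gives Q_1 = 8.7, P_1 = 184.2; CS_1 = 151.38, PS_1 = 227.07.
Change in producer surplus = 227.07 - 276.48 = -49.41.

-49.41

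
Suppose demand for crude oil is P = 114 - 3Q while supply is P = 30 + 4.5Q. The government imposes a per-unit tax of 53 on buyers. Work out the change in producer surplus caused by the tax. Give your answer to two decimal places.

-243.80

Pre-tax equilibrium: 114 - 3Q = 30 + 4.5Q gives Q* = 11.2, P* = 80.4.
A tax on buyers shifts demand down by 53: (114 - 53) - 3Q = 30 + 4.5Q, so Q_t = 4.1333. Buyers pay P_b = 101.6; sellers receive P_s = P_b - 53 = 48.6.
Producers lose the trapezoid between P_s and P* out to Q_t plus the triangle from Q_t to Q*: change in PS = 38.44 - 282.24 = -243.8.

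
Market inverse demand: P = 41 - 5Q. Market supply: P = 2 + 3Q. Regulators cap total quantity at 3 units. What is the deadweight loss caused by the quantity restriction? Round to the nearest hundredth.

Without the quota, 41 - 5Q = 2 + 3Q gives Q* = 4.875.
At Q = 3 the demand price is 41 - 5(3) = 26 and the supply price is 2 + 3(3) = 11.
Deadweight loss is the triangle between the curves from 3 to 4.875: (1/2)(26 - 11)(4.875 - 3) = 14.0625.

14.06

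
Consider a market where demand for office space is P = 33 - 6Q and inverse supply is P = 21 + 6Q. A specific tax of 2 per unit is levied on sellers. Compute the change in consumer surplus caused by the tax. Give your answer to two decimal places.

Pre-tax equilibrium: 33 - 6Q = 21 + 6Q gives Q* = 1, P* = 27.
A tax on sellers shifts supply up by 2: 33 - 6Q = 21 + 6Q + 2, so Q_t = 0.8333. Buyers pay P_b = 28; sellers receive P_s = P_b - 2 = 26.
Consumers lose the trapezoid between P* and P_b out to Q_t plus the triangle from Q_t to Q*: change in CS = 2.0833 - 3 = -0.9167.

-0.92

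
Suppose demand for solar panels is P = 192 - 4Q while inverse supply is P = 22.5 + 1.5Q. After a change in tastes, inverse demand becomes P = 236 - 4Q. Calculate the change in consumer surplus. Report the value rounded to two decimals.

1114.18

Initial equilibrium: Q_0 = 30.8182, P_0 = 68.7273; CS_0 = (1/2)(30.8182)(123.2727) = 1899.5207, PS_0 = (1/2)(30.8182)(46.2273) = 712.3202.
New equilibrium: 236 - 4Q = 22.5 + 1.5Q gives Q_1 = 38.8182, P_1 = 80.7273; CS_1 = 3013.7025, PS_1 = 1130.1384.
Change in consumer surplus = 3013.7025 - 1899.5207 = 1114.1818.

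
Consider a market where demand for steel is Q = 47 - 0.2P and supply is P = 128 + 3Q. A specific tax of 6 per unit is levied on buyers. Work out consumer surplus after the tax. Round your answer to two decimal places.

398.48

Rewriting demand in inverse form: P = 235 - 5Q.
Without the tax, 235 - 5Q = 128 + 3Q so Q* = 13.375 and P* = 168.125.
With the tax, buyers' net willingness to pay falls by 6: (235 - 6) - 5Q = 128 + 3Q, so Q_t = 12.625. Buyers pay P_b = 171.875; sellers receive P_s = P_b - 6 = 165.875.
Consumer surplus is the triangle under demand above P_b: (1/2)(12.625)(235 - 171.875) = 398.4766.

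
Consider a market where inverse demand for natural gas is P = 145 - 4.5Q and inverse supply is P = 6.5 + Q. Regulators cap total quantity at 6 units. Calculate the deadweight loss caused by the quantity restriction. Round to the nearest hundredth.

Without the quota, 145 - 4.5Q = 6.5 + Q gives Q* = 25.1818.
At Q = 6 the demand price is 145 - 4.5(6) = 118 and the supply price is 6.5 + (6) = 12.5.
Deadweight loss is the triangle between the curves from 6 to 25.1818: (1/2)(118 - 12.5)(25.1818 - 6) = 1011.8409.

1011.84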